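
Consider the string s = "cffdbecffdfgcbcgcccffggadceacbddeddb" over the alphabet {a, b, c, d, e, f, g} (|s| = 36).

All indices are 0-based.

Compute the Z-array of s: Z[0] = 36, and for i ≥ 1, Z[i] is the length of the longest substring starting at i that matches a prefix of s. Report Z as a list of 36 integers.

[36, 0, 0, 0, 0, 0, 4, 0, 0, 0, 0, 0, 1, 0, 1, 0, 1, 1, 3, 0, 0, 0, 0, 0, 0, 1, 0, 0, 1, 0, 0, 0, 0, 0, 0, 0]

Z[0]=36
i=1: i≥r, start 0; Z[1]=0
i=2: i≥r, start 0; Z[2]=0
i=3: i≥r, start 0; Z[3]=0
i=4: i≥r, start 0; Z[4]=0
i=5: i≥r, start 0; Z[5]=0
i=6: i≥r, start 0; Z[6]=4 grow→box=[6,10)
i=7: min(r-i=3, Z[1]=0)=0; Z[7]=0
i=8: min(r-i=2, Z[2]=0)=0; Z[8]=0
i=9: min(r-i=1, Z[3]=0)=0; Z[9]=0
i=10: i≥r, start 0; Z[10]=0
i=11: i≥r, start 0; Z[11]=0
i=12: i≥r, start 0; Z[12]=1 grow→box=[12,13)
i=13: i≥r, start 0; Z[13]=0
i=14: i≥r, start 0; Z[14]=1 grow→box=[14,15)
i=15: i≥r, start 0; Z[15]=0
i=16: i≥r, start 0; Z[16]=1 grow→box=[16,17)
i=17: i≥r, start 0; Z[17]=1 grow→box=[17,18)
i=18: i≥r, start 0; Z[18]=3 grow→box=[18,21)
i=19: min(r-i=2, Z[1]=0)=0; Z[19]=0
i=20: min(r-i=1, Z[2]=0)=0; Z[20]=0
i=21: i≥r, start 0; Z[21]=0
i=22: i≥r, start 0; Z[22]=0
i=23: i≥r, start 0; Z[23]=0
i=24: i≥r, start 0; Z[24]=0
i=25: i≥r, start 0; Z[25]=1 grow→box=[25,26)
i=26: i≥r, start 0; Z[26]=0
i=27: i≥r, start 0; Z[27]=0
i=28: i≥r, start 0; Z[28]=1 grow→box=[28,29)
i=29: i≥r, start 0; Z[29]=0
i=30: i≥r, start 0; Z[30]=0
i=31: i≥r, start 0; Z[31]=0
i=32: i≥r, start 0; Z[32]=0
i=33: i≥r, start 0; Z[33]=0
i=34: i≥r, start 0; Z[34]=0
i=35: i≥r, start 0; Z[35]=0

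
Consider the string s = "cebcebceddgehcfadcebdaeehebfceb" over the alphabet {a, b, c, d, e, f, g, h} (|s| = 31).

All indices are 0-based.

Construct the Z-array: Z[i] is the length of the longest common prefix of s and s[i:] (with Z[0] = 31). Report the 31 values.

Z[0]=31
i=1: i≥r, start 0; Z[1]=0
i=2: i≥r, start 0; Z[2]=0
i=3: i≥r, start 0; Z[3]=5 grow→box=[3,8)
i=4: min(r-i=4, Z[1]=0)=0; Z[4]=0
i=5: min(r-i=3, Z[2]=0)=0; Z[5]=0
i=6: min(r-i=2, Z[3]=5)=2; Z[6]=2
i=7: min(r-i=1, Z[4]=0)=0; Z[7]=0
i=8: i≥r, start 0; Z[8]=0
i=9: i≥r, start 0; Z[9]=0
i=10: i≥r, start 0; Z[10]=0
i=11: i≥r, start 0; Z[11]=0
i=12: i≥r, start 0; Z[12]=0
i=13: i≥r, start 0; Z[13]=1 grow→box=[13,14)
i=14: i≥r, start 0; Z[14]=0
i=15: i≥r, start 0; Z[15]=0
i=16: i≥r, start 0; Z[16]=0
i=17: i≥r, start 0; Z[17]=3 grow→box=[17,20)
i=18: min(r-i=2, Z[1]=0)=0; Z[18]=0
i=19: min(r-i=1, Z[2]=0)=0; Z[19]=0
i=20: i≥r, start 0; Z[20]=0
i=21: i≥r, start 0; Z[21]=0
i=22: i≥r, start 0; Z[22]=0
i=23: i≥r, start 0; Z[23]=0
i=24: i≥r, start 0; Z[24]=0
i=25: i≥r, start 0; Z[25]=0
i=26: i≥r, start 0; Z[26]=0
i=27: i≥r, start 0; Z[27]=0
i=28: i≥r, start 0; Z[28]=3 grow→box=[28,31)
i=29: min(r-i=2, Z[1]=0)=0; Z[29]=0
i=30: min(r-i=1, Z[2]=0)=0; Z[30]=0

[31, 0, 0, 5, 0, 0, 2, 0, 0, 0, 0, 0, 0, 1, 0, 0, 0, 3, 0, 0, 0, 0, 0, 0, 0, 0, 0, 0, 3, 0, 0]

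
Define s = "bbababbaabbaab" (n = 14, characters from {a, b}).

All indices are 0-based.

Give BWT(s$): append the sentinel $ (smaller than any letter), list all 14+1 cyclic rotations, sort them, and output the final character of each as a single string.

bbbabababbbaaa$

rank  rotation         last
    0  $bbababbaabbaab  b
    1  aab$bbababbaabb  b
    2  aabbaab$bbababb  b
    3  ab$bbababbaabba  a
    4  ababbaabbaab$bb  b
    5  abbaab$bbababba  a
    6  abbaabbaab$bbab  b
    7  b$bbababbaabbaa  a
    8  baab$bbababbaab  b
    9  baabbaab$bbabab  b
   10  bababbaabbaab$b  b
   11  babbaabbaab$bba  a
   12  bbaab$bbababbaa  a
   13  bbaabbaab$bbaba  a
   14  bbababbaabbaab$  $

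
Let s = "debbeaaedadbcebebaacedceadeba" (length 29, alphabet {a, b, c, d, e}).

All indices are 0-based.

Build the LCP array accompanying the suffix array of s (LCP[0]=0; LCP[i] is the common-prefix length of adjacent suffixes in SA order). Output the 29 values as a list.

sorted suffixes:
  #0 SA[0]=28  'a'
  #1 SA[1]=17  'aacedceadeba'
  #2 SA[2]=5  'aaedadbcebebaacedceadeba'
  #3 SA[3]=18  'acedceadeba'
  #4 SA[4]=9  'adbcebebaacedceadeba'
  #5 SA[5]=24  'adeba'
  #6 SA[6]=6  'aedadbcebebaacedceadeba'
  #7 SA[7]=27  'ba'
  #8 SA[8]=16  'baacedceadeba'
  #9 SA[9]=2  'bbeaaedadbcebebaacedceadeba'
  #10 SA[10]=11  'bcebebaacedceadeba'
  #11 SA[11]=3  'beaaedadbcebebaacedceadeba'
  #12 SA[12]=14  'bebaacedceadeba'
  #13 SA[13]=22  'ceadeba'
  #14 SA[14]=12  'cebebaacedceadeba'
  #15 SA[15]=19  'cedceadeba'
  #16 SA[16]=8  'dadbcebebaacedceadeba'
  #17 SA[17]=10  'dbcebebaacedceadeba'
  #18 SA[18]=21  'dceadeba'
  #19 SA[19]=25  'deba'
  #20 SA[20]=0  'debbeaaedadbcebebaacedceadeba'
  #21 SA[21]=4  'eaaedadbcebebaacedceadeba'
  #22 SA[22]=23  'eadeba'
  #23 SA[23]=26  'eba'
  #24 SA[24]=15  'ebaacedceadeba'
  #25 SA[25]=1  'ebbeaaedadbcebebaacedceadeba'
  #26 SA[26]=13  'ebebaacedceadeba'
  #27 SA[27]=7  'edadbcebebaacedceadeba'
  #28 SA[28]=20  'edceadeba'

SA = [28, 17, 5, 18, 9, 24, 6, 27, 16, 2, 11, 3, 14, 22, 12, 19, 8, 10, 21, 25, 0, 4, 23, 26, 15, 1, 13, 7, 20]
i: (SA[i-1],SA[i]) lcp shared
  1: (28,17) 1 'a'
  2: (17,5) 2 'aa'
  3: (5,18) 1 'a'
  4: (18,9) 1 'a'
  5: (9,24) 2 'ad'
  6: (24,6) 1 'a'
  7: (6,27) 0 ''
  8: (27,16) 2 'ba'
  9: (16,2) 1 'b'
  10: (2,11) 1 'b'
  11: (11,3) 1 'b'
  12: (3,14) 2 'be'
  13: (14,22) 0 ''
  14: (22,12) 2 'ce'
  15: (12,19) 2 'ce'
  16: (19,8) 0 ''
  17: (8,10) 1 'd'
  18: (10,21) 1 'd'
  19: (21,25) 1 'd'
  20: (25,0) 3 'deb'
  21: (0,4) 0 ''
  22: (4,23) 2 'ea'
  23: (23,26) 1 'e'
  24: (26,15) 3 'eba'
  25: (15,1) 2 'eb'
  26: (1,13) 2 'eb'
  27: (13,7) 1 'e'
  28: (7,20) 2 'ed'

[0, 1, 2, 1, 1, 2, 1, 0, 2, 1, 1, 1, 2, 0, 2, 2, 0, 1, 1, 1, 3, 0, 2, 1, 3, 2, 2, 1, 2]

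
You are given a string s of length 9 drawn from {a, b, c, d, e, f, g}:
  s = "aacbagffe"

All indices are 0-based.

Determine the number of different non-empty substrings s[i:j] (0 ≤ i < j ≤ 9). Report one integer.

sorted suffixes:
  #0 SA[0]=0  'aacbagffe'
  #1 SA[1]=1  'acbagffe'
  #2 SA[2]=4  'agffe'
  #3 SA[3]=3  'bagffe'
  #4 SA[4]=2  'cbagffe'
  #5 SA[5]=8  'e'
  #6 SA[6]=7  'fe'
  #7 SA[7]=6  'ffe'
  #8 SA[8]=5  'gffe'

SA = [0, 1, 4, 3, 2, 8, 7, 6, 5]
[i] adj suffixes → lcp
  [1] 0/1 → 1 ('a')
  [2] 1/4 → 1 ('a')
  [3] 4/3 → 0 ('')
  [4] 3/2 → 0 ('')
  [5] 2/8 → 0 ('')
  [6] 8/7 → 0 ('')
  [7] 7/6 → 1 ('f')
  [8] 6/5 → 0 ('')

n(n+1)/2 = 9·10/2 = 45
Σ LCP = 0 + 1 + 1 + 0 + 0 + 0 + 0 + 1 + 0 = 3
distinct = 45 − 3 = 42

42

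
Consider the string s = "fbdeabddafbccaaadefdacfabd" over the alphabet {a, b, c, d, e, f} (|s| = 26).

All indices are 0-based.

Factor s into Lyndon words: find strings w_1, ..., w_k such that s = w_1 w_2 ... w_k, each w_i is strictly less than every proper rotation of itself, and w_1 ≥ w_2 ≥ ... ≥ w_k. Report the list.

["f", "bde", "abddafbcc", "aaadefdacfabd"]

emit factor 1: 'f' (i=0, period=1)
emit factor 2: 'bde' (i=1, period=3)
emit factor 3: 'abddafbcc' (i=4, period=9)
emit factor 4: 'aaadefdacfabd' (i=13, period=13)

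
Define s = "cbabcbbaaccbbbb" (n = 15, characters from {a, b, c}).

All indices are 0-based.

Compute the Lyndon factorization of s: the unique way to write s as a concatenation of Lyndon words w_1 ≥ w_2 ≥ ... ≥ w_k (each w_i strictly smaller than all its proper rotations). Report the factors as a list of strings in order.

["c", "b", "abcbb", "aaccbbbb"]

emit factor 1: 'c' (i=0, period=1)
emit factor 2: 'b' (i=1, period=1)
emit factor 3: 'abcbb' (i=2, period=5)
emit factor 4: 'aaccbbbb' (i=7, period=8)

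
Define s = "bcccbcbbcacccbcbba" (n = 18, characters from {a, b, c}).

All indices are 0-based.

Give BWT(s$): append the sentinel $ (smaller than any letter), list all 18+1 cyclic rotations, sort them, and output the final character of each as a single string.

abcbccbcc$bbbccccab

rank  rotation             last
    0  $bcccbcbbcacccbcbba  a
    1  a$bcccbcbbcacccbcbb  b
    2  acccbcbba$bcccbcbbc  c
    3  ba$bcccbcbbcacccbcb  b
    4  bba$bcccbcbbcacccbc  c
    5  bbcacccbcbba$bcccbc  c
    6  bcacccbcbba$bcccbcb  b
    7  bcbba$bcccbcbbcaccc  c
    8  bcbbcacccbcbba$bccc  c
    9  bcccbcbbcacccbcbba$  $
   10  cacccbcbba$bcccbcbb  b
   11  cbba$bcccbcbbcacccb  b
   12  cbbcacccbcbba$bcccb  b
   13  cbcbba$bcccbcbbcacc  c
   14  cbcbbcacccbcbba$bcc  c
   15  ccbcbba$bcccbcbbcac  c
   16  ccbcbbcacccbcbba$bc  c
   17  cccbcbba$bcccbcbbca  a
   18  cccbcbbcacccbcbba$b  b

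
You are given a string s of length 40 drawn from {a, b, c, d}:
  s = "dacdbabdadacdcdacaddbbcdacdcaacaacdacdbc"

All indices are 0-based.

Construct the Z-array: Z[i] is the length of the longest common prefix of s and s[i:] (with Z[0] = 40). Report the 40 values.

[40, 0, 0, 1, 0, 0, 0, 2, 0, 4, 0, 0, 1, 0, 3, 0, 0, 0, 1, 1, 0, 0, 0, 4, 0, 0, 1, 0, 0, 0, 0, 0, 0, 0, 5, 0, 0, 1, 0, 0]

Z[0]=40
i=1: fresh scan; Z[1]=0
i=2: fresh scan; Z[2]=0
i=3: fresh scan; Z[3]=1 grow→box=[3,4)
i=4: fresh scan; Z[4]=0
i=5: fresh scan; Z[5]=0
i=6: fresh scan; Z[6]=0
i=7: fresh scan; Z[7]=2 grow→box=[7,9)
i=8: min(r-i=1, Z[1]=0)=0; Z[8]=0
i=9: fresh scan; Z[9]=4 grow→box=[9,13)
i=10: min(r-i=3, Z[1]=0)=0; Z[10]=0
i=11: min(r-i=2, Z[2]=0)=0; Z[11]=0
i=12: min(r-i=1, Z[3]=1)=1; Z[12]=1
i=13: fresh scan; Z[13]=0
i=14: fresh scan; Z[14]=3 grow→box=[14,17)
i=15: min(r-i=2, Z[1]=0)=0; Z[15]=0
i=16: min(r-i=1, Z[2]=0)=0; Z[16]=0
i=17: fresh scan; Z[17]=0
i=18: fresh scan; Z[18]=1 grow→box=[18,19)
i=19: fresh scan; Z[19]=1 grow→box=[19,20)
i=20: fresh scan; Z[20]=0
i=21: fresh scan; Z[21]=0
i=22: fresh scan; Z[22]=0
i=23: fresh scan; Z[23]=4 grow→box=[23,27)
i=24: min(r-i=3, Z[1]=0)=0; Z[24]=0
i=25: min(r-i=2, Z[2]=0)=0; Z[25]=0
i=26: min(r-i=1, Z[3]=1)=1; Z[26]=1
i=27: fresh scan; Z[27]=0
i=28: fresh scan; Z[28]=0
i=29: fresh scan; Z[29]=0
i=30: fresh scan; Z[30]=0
i=31: fresh scan; Z[31]=0
i=32: fresh scan; Z[32]=0
i=33: fresh scan; Z[33]=0
i=34: fresh scan; Z[34]=5 grow→box=[34,39)
i=35: min(r-i=4, Z[1]=0)=0; Z[35]=0
i=36: min(r-i=3, Z[2]=0)=0; Z[36]=0
i=37: min(r-i=2, Z[3]=1)=1; Z[37]=1
i=38: min(r-i=1, Z[4]=0)=0; Z[38]=0
i=39: fresh scan; Z[39]=0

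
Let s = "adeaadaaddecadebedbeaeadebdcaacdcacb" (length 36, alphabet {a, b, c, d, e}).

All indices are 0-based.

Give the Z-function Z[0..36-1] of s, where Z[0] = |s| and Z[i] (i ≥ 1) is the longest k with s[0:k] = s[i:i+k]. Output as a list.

[36, 0, 0, 1, 2, 0, 1, 2, 0, 0, 0, 0, 3, 0, 0, 0, 0, 0, 0, 0, 1, 0, 3, 0, 0, 0, 0, 0, 1, 1, 0, 0, 0, 1, 0, 0]

Z[0]=36
i=1: fresh scan; Z[1]=0
i=2: fresh scan; Z[2]=0
i=3: fresh scan; Z[3]=1 scan→box=[3,4)
i=4: fresh scan; Z[4]=2 scan→box=[4,6)
i=5: min(r-i=1, Z[1]=0)=0; Z[5]=0
i=6: fresh scan; Z[6]=1 scan→box=[6,7)
i=7: fresh scan; Z[7]=2 scan→box=[7,9)
i=8: min(r-i=1, Z[1]=0)=0; Z[8]=0
i=9: fresh scan; Z[9]=0
i=10: fresh scan; Z[10]=0
i=11: fresh scan; Z[11]=0
i=12: fresh scan; Z[12]=3 scan→box=[12,15)
i=13: min(r-i=2, Z[1]=0)=0; Z[13]=0
i=14: min(r-i=1, Z[2]=0)=0; Z[14]=0
i=15: fresh scan; Z[15]=0
i=16: fresh scan; Z[16]=0
i=17: fresh scan; Z[17]=0
i=18: fresh scan; Z[18]=0
i=19: fresh scan; Z[19]=0
i=20: fresh scan; Z[20]=1 scan→box=[20,21)
i=21: fresh scan; Z[21]=0
i=22: fresh scan; Z[22]=3 scan→box=[22,25)
i=23: min(r-i=2, Z[1]=0)=0; Z[23]=0
i=24: min(r-i=1, Z[2]=0)=0; Z[24]=0
i=25: fresh scan; Z[25]=0
i=26: fresh scan; Z[26]=0
i=27: fresh scan; Z[27]=0
i=28: fresh scan; Z[28]=1 scan→box=[28,29)
i=29: fresh scan; Z[29]=1 scan→box=[29,30)
i=30: fresh scan; Z[30]=0
i=31: fresh scan; Z[31]=0
i=32: fresh scan; Z[32]=0
i=33: fresh scan; Z[33]=1 scan→box=[33,34)
i=34: fresh scan; Z[34]=0
i=35: fresh scan; Z[35]=0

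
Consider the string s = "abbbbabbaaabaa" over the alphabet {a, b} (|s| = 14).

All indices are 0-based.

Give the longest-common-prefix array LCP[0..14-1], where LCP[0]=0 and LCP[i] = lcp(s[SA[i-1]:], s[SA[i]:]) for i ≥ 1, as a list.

rank | idx | suffix
   0 |  13 | a
   1 |  12 | aa
   2 |   8 | aaabaa
   3 |   9 | aabaa
   4 |  10 | abaa
   5 |   5 | abbaaabaa
   6 |   0 | abbbbabbaaabaa
   7 |  11 | baa
   8 |   7 | baaabaa
   9 |   4 | babbaaabaa
  10 |   6 | bbaaabaa
  11 |   3 | bbabbaaabaa
  12 |   2 | bbbabbaaabaa
  13 |   1 | bbbbabbaaabaa

SA = [13, 12, 8, 9, 10, 5, 0, 11, 7, 4, 6, 3, 2, 1]
i: (SA[i-1],SA[i]) lcp shared
  1: (13,12) 1 'a'
  2: (12,8) 2 'aa'
  3: (8,9) 2 'aa'
  4: (9,10) 1 'a'
  5: (10,5) 2 'ab'
  6: (5,0) 3 'abb'
  7: (0,11) 0 ''
  8: (11,7) 3 'baa'
  9: (7,4) 2 'ba'
  10: (4,6) 1 'b'
  11: (6,3) 3 'bba'
  12: (3,2) 2 'bb'
  13: (2,1) 3 'bbb'

[0, 1, 2, 2, 1, 2, 3, 0, 3, 2, 1, 3, 2, 3]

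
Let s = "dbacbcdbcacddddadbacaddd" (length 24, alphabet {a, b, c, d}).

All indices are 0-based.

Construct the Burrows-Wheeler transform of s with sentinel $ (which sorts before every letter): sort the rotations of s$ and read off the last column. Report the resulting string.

dbbcdcdddcbaabadda$cddadc

rank  rotation                   last
    0  $dbacbcdbcacddddadbacaddd  d
    1  acaddd$dbacbcdbcacddddadb  b
    2  acbcdbcacddddadbacaddd$db  b
    3  acddddadbacaddd$dbacbcdbc  c
    4  adbacaddd$dbacbcdbcacdddd  d
    5  addd$dbacbcdbcacddddadbac  c
    6  bacaddd$dbacbcdbcacddddad  d
    7  bacbcdbcacddddadbacaddd$d  d
    8  bcacddddadbacaddd$dbacbcd  d
    9  bcdbcacddddadbacaddd$dbac  c
   10  cacddddadbacaddd$dbacbcdb  b
   11  caddd$dbacbcdbcacddddadba  a
   12  cbcdbcacddddadbacaddd$dba  a
   13  cdbcacddddadbacaddd$dbacb  b
   14  cddddadbacaddd$dbacbcdbca  a
   15  d$dbacbcdbcacddddadbacadd  d
   16  dadbacaddd$dbacbcdbcacddd  d
   17  dbacaddd$dbacbcdbcacdddda  a
   18  dbacbcdbcacddddadbacaddd$  $
   19  dbcacddddadbacaddd$dbacbc  c
   20  dd$dbacbcdbcacddddadbacad  d
   21  ddadbacaddd$dbacbcdbcacdd  d
   22  ddd$dbacbcdbcacddddadbaca  a
   23  dddadbacaddd$dbacbcdbcacd  d
   24  ddddadbacaddd$dbacbcdbcac  c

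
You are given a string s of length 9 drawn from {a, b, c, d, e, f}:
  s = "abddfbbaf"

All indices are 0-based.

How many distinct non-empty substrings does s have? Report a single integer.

rank | idx | suffix
   0 |   0 | abddfbbaf
   1 |   7 | af
   2 |   6 | baf
   3 |   5 | bbaf
   4 |   1 | bddfbbaf
   5 |   2 | ddfbbaf
   6 |   3 | dfbbaf
   7 |   8 | f
   8 |   4 | fbbaf

SA = [0, 7, 6, 5, 1, 2, 3, 8, 4]
rank  pair      lcp
   1  s[0:],s[7:]  1  'a'
   2  s[7:],s[6:]  0  ''
   3  s[6:],s[5:]  1  'b'
   4  s[5:],s[1:]  1  'b'
   5  s[1:],s[2:]  0  ''
   6  s[2:],s[3:]  1  'd'
   7  s[3:],s[8:]  0  ''
   8  s[8:],s[4:]  1  'f'

n(n+1)/2 = 9·10/2 = 45
Σ LCP = 0 + 1 + 0 + 1 + 1 + 0 + 1 + 0 + 1 = 5
distinct = 45 − 5 = 40

40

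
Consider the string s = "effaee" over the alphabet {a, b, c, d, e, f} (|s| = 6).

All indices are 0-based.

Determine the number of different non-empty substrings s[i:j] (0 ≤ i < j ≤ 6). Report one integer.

sorted suffixes:
  #0 SA[0]=3  'aee'
  #1 SA[1]=5  'e'
  #2 SA[2]=4  'ee'
  #3 SA[3]=0  'effaee'
  #4 SA[4]=2  'faee'
  #5 SA[5]=1  'ffaee'

SA = [3, 5, 4, 0, 2, 1]
rank  pair      lcp
   1  s[3:],s[5:]  0  ''
   2  s[5:],s[4:]  1  'e'
   3  s[4:],s[0:]  1  'e'
   4  s[0:],s[2:]  0  ''
   5  s[2:],s[1:]  1  'f'

n(n+1)/2 = 6·7/2 = 21
Σ LCP = 0 + 0 + 1 + 1 + 0 + 1 = 3
distinct = 21 − 3 = 18

18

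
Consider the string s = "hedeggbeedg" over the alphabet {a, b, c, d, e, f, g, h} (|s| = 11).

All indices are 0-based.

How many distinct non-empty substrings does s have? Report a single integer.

59

sorted suffixes:
  #0 SA[0]=6  'beedg'
  #1 SA[1]=2  'deggbeedg'
  #2 SA[2]=9  'dg'
  #3 SA[3]=1  'edeggbeedg'
  #4 SA[4]=8  'edg'
  #5 SA[5]=7  'eedg'
  #6 SA[6]=3  'eggbeedg'
  #7 SA[7]=10  'g'
  #8 SA[8]=5  'gbeedg'
  #9 SA[9]=4  'ggbeedg'
  #10 SA[10]=0  'hedeggbeedg'

SA = [6, 2, 9, 1, 8, 7, 3, 10, 5, 4, 0]
rank  pair      lcp
   1  s[6:],s[2:]  0  ''
   2  s[2:],s[9:]  1  'd'
   3  s[9:],s[1:]  0  ''
   4  s[1:],s[8:]  2  'ed'
   5  s[8:],s[7:]  1  'e'
   6  s[7:],s[3:]  1  'e'
   7  s[3:],s[10:]  0  ''
   8  s[10:],s[5:]  1  'g'
   9  s[5:],s[4:]  1  'g'
  10  s[4:],s[0:]  0  ''

n(n+1)/2 = 11·12/2 = 66
Σ LCP = 0 + 0 + 1 + 0 + 2 + 1 + 1 + 0 + 1 + 1 + 0 = 7
distinct = 66 − 7 = 59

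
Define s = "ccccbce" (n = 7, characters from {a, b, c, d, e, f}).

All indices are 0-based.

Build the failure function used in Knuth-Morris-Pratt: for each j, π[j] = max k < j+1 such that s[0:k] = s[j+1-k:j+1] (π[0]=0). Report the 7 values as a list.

π[0] = 0
j=1 s[j]='c': π[1]=1 (border 'c')
j=2 s[j]='c': π[2]=2 (border 'cc')
j=3 s[j]='c': π[3]=3 (border 'ccc')
j=4 s[j]='b': k: 3→2→1→0; π[4]=0 (border '')
j=5 s[j]='c': π[5]=1 (border 'c')
j=6 s[j]='e': k: 1→0; π[6]=0 (border '')

[0, 1, 2, 3, 0, 1, 0]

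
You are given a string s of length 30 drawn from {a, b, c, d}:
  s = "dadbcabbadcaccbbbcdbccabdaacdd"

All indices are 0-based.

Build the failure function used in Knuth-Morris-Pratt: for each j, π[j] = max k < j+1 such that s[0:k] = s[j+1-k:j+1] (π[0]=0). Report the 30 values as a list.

π[0] = 0
j=1 s[j]='a': π[1]=0 (border '')
j=2 s[j]='d': π[2]=1 (border 'd')
j=3 s[j]='b': k: 1→0; π[3]=0 (border '')
j=4 s[j]='c': π[4]=0 (border '')
j=5 s[j]='a': π[5]=0 (border '')
j=6 s[j]='b': π[6]=0 (border '')
j=7 s[j]='b': π[7]=0 (border '')
j=8 s[j]='a': π[8]=0 (border '')
j=9 s[j]='d': π[9]=1 (border 'd')
j=10 s[j]='c': k: 1→0; π[10]=0 (border '')
j=11 s[j]='a': π[11]=0 (border '')
j=12 s[j]='c': π[12]=0 (border '')
j=13 s[j]='c': π[13]=0 (border '')
j=14 s[j]='b': π[14]=0 (border '')
j=15 s[j]='b': π[15]=0 (border '')
j=16 s[j]='b': π[16]=0 (border '')
j=17 s[j]='c': π[17]=0 (border '')
j=18 s[j]='d': π[18]=1 (border 'd')
j=19 s[j]='b': k: 1→0; π[19]=0 (border '')
j=20 s[j]='c': π[20]=0 (border '')
j=21 s[j]='c': π[21]=0 (border '')
j=22 s[j]='a': π[22]=0 (border '')
j=23 s[j]='b': π[23]=0 (border '')
j=24 s[j]='d': π[24]=1 (border 'd')
j=25 s[j]='a': π[25]=2 (border 'da')
j=26 s[j]='a': k: 2→0; π[26]=0 (border '')
j=27 s[j]='c': π[27]=0 (border '')
j=28 s[j]='d': π[28]=1 (border 'd')
j=29 s[j]='d': k: 1→0; π[29]=1 (border 'd')

[0, 0, 1, 0, 0, 0, 0, 0, 0, 1, 0, 0, 0, 0, 0, 0, 0, 0, 1, 0, 0, 0, 0, 0, 1, 2, 0, 0, 1, 1]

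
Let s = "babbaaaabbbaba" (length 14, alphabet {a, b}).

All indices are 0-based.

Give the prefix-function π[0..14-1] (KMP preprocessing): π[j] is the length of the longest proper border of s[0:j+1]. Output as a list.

[0, 0, 1, 1, 2, 0, 0, 0, 1, 1, 1, 2, 3, 2]

π[0] = 0
j=1 s[j]='a': π[1]=0 (border '')
j=2 s[j]='b': π[2]=1 (border 'b')
j=3 s[j]='b': k: 1→0; π[3]=1 (border 'b')
j=4 s[j]='a': π[4]=2 (border 'ba')
j=5 s[j]='a': k: 2→0; π[5]=0 (border '')
j=6 s[j]='a': π[6]=0 (border '')
j=7 s[j]='a': π[7]=0 (border '')
j=8 s[j]='b': π[8]=1 (border 'b')
j=9 s[j]='b': k: 1→0; π[9]=1 (border 'b')
j=10 s[j]='b': k: 1→0; π[10]=1 (border 'b')
j=11 s[j]='a': π[11]=2 (border 'ba')
j=12 s[j]='b': π[12]=3 (border 'bab')
j=13 s[j]='a': k: 3→1; π[13]=2 (border 'ba')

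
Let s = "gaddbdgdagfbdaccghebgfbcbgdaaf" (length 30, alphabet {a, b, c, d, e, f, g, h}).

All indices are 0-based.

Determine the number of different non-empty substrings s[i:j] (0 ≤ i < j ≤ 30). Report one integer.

rank | idx | suffix
   0 |  27 | aaf
   1 |  13 | accghebgfbcbgdaaf
   2 |   1 | addbdgdagfbdaccghebgfbcbgdaaf
   3 |  28 | af
   4 |   8 | agfbdaccghebgfbcbgdaaf
   5 |  22 | bcbgdaaf
   6 |  11 | bdaccghebgfbcbgdaaf
   7 |   4 | bdgdagfbdaccghebgfbcbgdaaf
   8 |  24 | bgdaaf
   9 |  19 | bgfbcbgdaaf
  10 |  23 | cbgdaaf
  11 |  14 | ccghebgfbcbgdaaf
  12 |  15 | cghebgfbcbgdaaf
  13 |  26 | daaf
  14 |  12 | daccghebgfbcbgdaaf
  15 |   7 | dagfbdaccghebgfbcbgdaaf
  16 |   3 | dbdgdagfbdaccghebgfbcbgdaaf
  17 |   2 | ddbdgdagfbdaccghebgfbcbgdaaf
  18 |   5 | dgdagfbdaccghebgfbcbgdaaf
  19 |  18 | ebgfbcbgdaaf
  20 |  29 | f
  21 |  21 | fbcbgdaaf
  22 |  10 | fbdaccghebgfbcbgdaaf
  23 |   0 | gaddbdgdagfbdaccghebgfbcbgdaaf
  24 |  25 | gdaaf
  25 |   6 | gdagfbdaccghebgfbcbgdaaf
  26 |  20 | gfbcbgdaaf
  27 |   9 | gfbdaccghebgfbcbgdaaf
  28 |  16 | ghebgfbcbgdaaf
  29 |  17 | hebgfbcbgdaaf

SA = [27, 13, 1, 28, 8, 22, 11, 4, 24, 19, 23, 14, 15, 26, 12, 7, 3, 2, 5, 18, 29, 21, 10, 0, 25, 6, 20, 9, 16, 17]
[i] adj suffixes → lcp
  [1] 27/13 → 1 ('a')
  [2] 13/1 → 1 ('a')
  [3] 1/28 → 1 ('a')
  [4] 28/8 → 1 ('a')
  [5] 8/22 → 0 ('')
  [6] 22/11 → 1 ('b')
  [7] 11/4 → 2 ('bd')
  [8] 4/24 → 1 ('b')
  [9] 24/19 → 2 ('bg')
  [10] 19/23 → 0 ('')
  [11] 23/14 → 1 ('c')
  [12] 14/15 → 1 ('c')
  [13] 15/26 → 0 ('')
  [14] 26/12 → 2 ('da')
  [15] 12/7 → 2 ('da')
  [16] 7/3 → 1 ('d')
  [17] 3/2 → 1 ('d')
  [18] 2/5 → 1 ('d')
  [19] 5/18 → 0 ('')
  [20] 18/29 → 0 ('')
  [21] 29/21 → 1 ('f')
  [22] 21/10 → 2 ('fb')
  [23] 10/0 → 0 ('')
  [24] 0/25 → 1 ('g')
  [25] 25/6 → 3 ('gda')
  [26] 6/20 → 1 ('g')
  [27] 20/9 → 3 ('gfb')
  [28] 9/16 → 1 ('g')
  [29] 16/17 → 0 ('')

n(n+1)/2 = 30·31/2 = 465
Σ LCP = 0 + 1 + 1 + 1 + 1 + 0 + 1 + 2 + 1 + 2 + 0 + 1 + 1 + 0 + 2 + 2 + 1 + 1 + 1 + 0 + 0 + 1 + 2 + 0 + 1 + 3 + 1 + 3 + 1 + 0 = 31
distinct = 465 − 31 = 434

434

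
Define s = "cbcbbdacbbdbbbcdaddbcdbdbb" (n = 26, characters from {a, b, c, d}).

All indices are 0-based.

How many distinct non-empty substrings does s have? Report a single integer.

sorted suffixes:
  #0 SA[0]=6  'acbbdbbbcdaddbcdbdbb'
  #1 SA[1]=16  'addbcdbdbb'
  #2 SA[2]=25  'b'
  #3 SA[3]=24  'bb'
  #4 SA[4]=11  'bbbcdaddbcdbdbb'
  #5 SA[5]=12  'bbcdaddbcdbdbb'
  #6 SA[6]=3  'bbdacbbdbbbcdaddbcdbdbb'
  #7 SA[7]=8  'bbdbbbcdaddbcdbdbb'
  #8 SA[8]=1  'bcbbdacbbdbbbcdaddbcdbdbb'
  #9 SA[9]=13  'bcdaddbcdbdbb'
  #10 SA[10]=19  'bcdbdbb'
  #11 SA[11]=4  'bdacbbdbbbcdaddbcdbdbb'
  #12 SA[12]=22  'bdbb'
  #13 SA[13]=9  'bdbbbcdaddbcdbdbb'
  #14 SA[14]=2  'cbbdacbbdbbbcdaddbcdbdbb'
  #15 SA[15]=7  'cbbdbbbcdaddbcdbdbb'
  #16 SA[16]=0  'cbcbbdacbbdbbbcdaddbcdbdbb'
  #17 SA[17]=14  'cdaddbcdbdbb'
  #18 SA[18]=20  'cdbdbb'
  #19 SA[19]=5  'dacbbdbbbcdaddbcdbdbb'
  #20 SA[20]=15  'daddbcdbdbb'
  #21 SA[21]=23  'dbb'
  #22 SA[22]=10  'dbbbcdaddbcdbdbb'
  #23 SA[23]=18  'dbcdbdbb'
  #24 SA[24]=21  'dbdbb'
  #25 SA[25]=17  'ddbcdbdbb'

SA = [6, 16, 25, 24, 11, 12, 3, 8, 1, 13, 19, 4, 22, 9, 2, 7, 0, 14, 20, 5, 15, 23, 10, 18, 21, 17]
[i] adj suffixes → lcp
  [1] 6/16 → 1 ('a')
  [2] 16/25 → 0 ('')
  [3] 25/24 → 1 ('b')
  [4] 24/11 → 2 ('bb')
  [5] 11/12 → 2 ('bb')
  [6] 12/3 → 2 ('bb')
  [7] 3/8 → 3 ('bbd')
  [8] 8/1 → 1 ('b')
  [9] 1/13 → 2 ('bc')
  [10] 13/19 → 3 ('bcd')
  [11] 19/4 → 1 ('b')
  [12] 4/22 → 2 ('bd')
  [13] 22/9 → 4 ('bdbb')
  [14] 9/2 → 0 ('')
  [15] 2/7 → 4 ('cbbd')
  [16] 7/0 → 2 ('cb')
  [17] 0/14 → 1 ('c')
  [18] 14/20 → 2 ('cd')
  [19] 20/5 → 0 ('')
  [20] 5/15 → 2 ('da')
  [21] 15/23 → 1 ('d')
  [22] 23/10 → 3 ('dbb')
  [23] 10/18 → 2 ('db')
  [24] 18/21 → 2 ('db')
  [25] 21/17 → 1 ('d')

n(n+1)/2 = 26·27/2 = 351
Σ LCP = 0 + 1 + 0 + 1 + 2 + 2 + 2 + 3 + 1 + 2 + 3 + 1 + 2 + 4 + 0 + 4 + 2 + 1 + 2 + 0 + 2 + 1 + 3 + 2 + 2 + 1 = 44
distinct = 351 − 44 = 307

307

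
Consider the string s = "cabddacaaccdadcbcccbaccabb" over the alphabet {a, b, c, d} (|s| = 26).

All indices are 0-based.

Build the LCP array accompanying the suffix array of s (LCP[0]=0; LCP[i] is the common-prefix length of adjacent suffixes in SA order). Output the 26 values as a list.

[0, 1, 2, 1, 2, 3, 1, 0, 1, 1, 1, 1, 0, 2, 3, 1, 2, 1, 2, 2, 2, 1, 0, 2, 1, 1]

rank→(start, suffix):
  0 → (7, 'aaccdadcbcccbaccabb')
  1 → (23, 'abb')
  2 → (1, 'abddacaaccdadcbcccbaccabb')
  3 → (5, 'acaaccdadcbcccbaccabb')
  4 → (20, 'accabb')
  5 → (8, 'accdadcbcccbaccabb')
  6 → (12, 'adcbcccbaccabb')
  7 → (25, 'b')
  8 → (19, 'baccabb')
  9 → (24, 'bb')
  10 → (15, 'bcccbaccabb')
  11 → (2, 'bddacaaccdadcbcccbaccabb')
  12 → (6, 'caaccdadcbcccbaccabb')
  13 → (22, 'cabb')
  14 → (0, 'cabddacaaccdadcbcccbaccabb')
  15 → (18, 'cbaccabb')
  16 → (14, 'cbcccbaccabb')
  17 → (21, 'ccabb')
  18 → (17, 'ccbaccabb')
  19 → (16, 'cccbaccabb')
  20 → (9, 'ccdadcbcccbaccabb')
  21 → (10, 'cdadcbcccbaccabb')
  22 → (4, 'dacaaccdadcbcccbaccabb')
  23 → (11, 'dadcbcccbaccabb')
  24 → (13, 'dcbcccbaccabb')
  25 → (3, 'ddacaaccdadcbcccbaccabb')

SA = [7, 23, 1, 5, 20, 8, 12, 25, 19, 24, 15, 2, 6, 22, 0, 18, 14, 21, 17, 16, 9, 10, 4, 11, 13, 3]
rank  pair      lcp
   1  s[7:],s[23:]  1  'a'
   2  s[23:],s[1:]  2  'ab'
   3  s[1:],s[5:]  1  'a'
   4  s[5:],s[20:]  2  'ac'
   5  s[20:],s[8:]  3  'acc'
   6  s[8:],s[12:]  1  'a'
   7  s[12:],s[25:]  0  ''
   8  s[25:],s[19:]  1  'b'
   9  s[19:],s[24:]  1  'b'
  10  s[24:],s[15:]  1  'b'
  11  s[15:],s[2:]  1  'b'
  12  s[2:],s[6:]  0  ''
  13  s[6:],s[22:]  2  'ca'
  14  s[22:],s[0:]  3  'cab'
  15  s[0:],s[18:]  1  'c'
  16  s[18:],s[14:]  2  'cb'
  17  s[14:],s[21:]  1  'c'
  18  s[21:],s[17:]  2  'cc'
  19  s[17:],s[16:]  2  'cc'
  20  s[16:],s[9:]  2  'cc'
  21  s[9:],s[10:]  1  'c'
  22  s[10:],s[4:]  0  ''
  23  s[4:],s[11:]  2  'da'
  24  s[11:],s[13:]  1  'd'
  25  s[13:],s[3:]  1  'd'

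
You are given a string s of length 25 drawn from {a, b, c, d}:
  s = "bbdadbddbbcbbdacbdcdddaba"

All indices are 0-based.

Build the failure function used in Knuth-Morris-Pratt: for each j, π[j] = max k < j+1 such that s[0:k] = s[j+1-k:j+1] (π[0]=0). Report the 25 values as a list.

π[0] = 0
j=1 s[j]='b': π[1]=1 (border 'b')
j=2 s[j]='d': k: 1→0; π[2]=0 (border '')
j=3 s[j]='a': π[3]=0 (border '')
j=4 s[j]='d': π[4]=0 (border '')
j=5 s[j]='b': π[5]=1 (border 'b')
j=6 s[j]='d': k: 1→0; π[6]=0 (border '')
j=7 s[j]='d': π[7]=0 (border '')
j=8 s[j]='b': π[8]=1 (border 'b')
j=9 s[j]='b': π[9]=2 (border 'bb')
j=10 s[j]='c': k: 2→1→0; π[10]=0 (border '')
j=11 s[j]='b': π[11]=1 (border 'b')
j=12 s[j]='b': π[12]=2 (border 'bb')
j=13 s[j]='d': π[13]=3 (border 'bbd')
j=14 s[j]='a': π[14]=4 (border 'bbda')
j=15 s[j]='c': k: 4→0; π[15]=0 (border '')
j=16 s[j]='b': π[16]=1 (border 'b')
j=17 s[j]='d': k: 1→0; π[17]=0 (border '')
j=18 s[j]='c': π[18]=0 (border '')
j=19 s[j]='d': π[19]=0 (border '')
j=20 s[j]='d': π[20]=0 (border '')
j=21 s[j]='d': π[21]=0 (border '')
j=22 s[j]='a': π[22]=0 (border '')
j=23 s[j]='b': π[23]=1 (border 'b')
j=24 s[j]='a': k: 1→0; π[24]=0 (border '')

[0, 1, 0, 0, 0, 1, 0, 0, 1, 2, 0, 1, 2, 3, 4, 0, 1, 0, 0, 0, 0, 0, 0, 1, 0]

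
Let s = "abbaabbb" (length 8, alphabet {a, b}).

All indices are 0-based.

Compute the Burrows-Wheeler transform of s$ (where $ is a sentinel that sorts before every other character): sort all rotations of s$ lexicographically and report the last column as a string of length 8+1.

rank  rotation   last
    0  $abbaabbb  b
    1  aabbb$abb  b
    2  abbaabbb$  $
    3  abbb$abba  a
    4  b$abbaabb  b
    5  baabbb$ab  b
    6  bb$abbaab  b
    7  bbaabbb$a  a
    8  bbb$abbaa  a

bb$abbbaa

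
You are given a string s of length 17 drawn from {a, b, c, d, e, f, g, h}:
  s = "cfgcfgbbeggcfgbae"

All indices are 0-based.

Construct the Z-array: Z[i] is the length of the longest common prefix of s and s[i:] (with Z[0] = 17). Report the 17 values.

[17, 0, 0, 3, 0, 0, 0, 0, 0, 0, 0, 3, 0, 0, 0, 0, 0]

Z[0]=17
i=1: fresh scan; Z[1]=0
i=2: fresh scan; Z[2]=0
i=3: fresh scan; Z[3]=3 grow→box=[3,6)
i=4: min(r-i=2, Z[1]=0)=0; Z[4]=0
i=5: min(r-i=1, Z[2]=0)=0; Z[5]=0
i=6: fresh scan; Z[6]=0
i=7: fresh scan; Z[7]=0
i=8: fresh scan; Z[8]=0
i=9: fresh scan; Z[9]=0
i=10: fresh scan; Z[10]=0
i=11: fresh scan; Z[11]=3 grow→box=[11,14)
i=12: min(r-i=2, Z[1]=0)=0; Z[12]=0
i=13: min(r-i=1, Z[2]=0)=0; Z[13]=0
i=14: fresh scan; Z[14]=0
i=15: fresh scan; Z[15]=0
i=16: fresh scan; Z[16]=0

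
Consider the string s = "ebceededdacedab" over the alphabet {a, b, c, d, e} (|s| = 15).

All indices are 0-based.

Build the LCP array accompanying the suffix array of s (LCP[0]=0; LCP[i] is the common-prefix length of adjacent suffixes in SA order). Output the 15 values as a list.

sorted suffixes:
  #0 SA[0]=13  'ab'
  #1 SA[1]=9  'acedab'
  #2 SA[2]=14  'b'
  #3 SA[3]=1  'bceededdacedab'
  #4 SA[4]=10  'cedab'
  #5 SA[5]=2  'ceededdacedab'
  #6 SA[6]=12  'dab'
  #7 SA[7]=8  'dacedab'
  #8 SA[8]=7  'ddacedab'
  #9 SA[9]=5  'deddacedab'
  #10 SA[10]=0  'ebceededdacedab'
  #11 SA[11]=11  'edab'
  #12 SA[12]=6  'eddacedab'
  #13 SA[13]=4  'ededdacedab'
  #14 SA[14]=3  'eededdacedab'

SA = [13, 9, 14, 1, 10, 2, 12, 8, 7, 5, 0, 11, 6, 4, 3]
i: (SA[i-1],SA[i]) lcp shared
  1: (13,9) 1 'a'
  2: (9,14) 0 ''
  3: (14,1) 1 'b'
  4: (1,10) 0 ''
  5: (10,2) 2 'ce'
  6: (2,12) 0 ''
  7: (12,8) 2 'da'
  8: (8,7) 1 'd'
  9: (7,5) 1 'd'
  10: (5,0) 0 ''
  11: (0,11) 1 'e'
  12: (11,6) 2 'ed'
  13: (6,4) 2 'ed'
  14: (4,3) 1 'e'

[0, 1, 0, 1, 0, 2, 0, 2, 1, 1, 0, 1, 2, 2, 1]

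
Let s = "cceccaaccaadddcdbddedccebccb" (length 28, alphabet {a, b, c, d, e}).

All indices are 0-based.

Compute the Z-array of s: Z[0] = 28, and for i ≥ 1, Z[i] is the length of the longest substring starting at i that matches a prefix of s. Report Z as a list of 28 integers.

[28, 1, 0, 2, 1, 0, 0, 2, 1, 0, 0, 0, 0, 0, 1, 0, 0, 0, 0, 0, 0, 3, 1, 0, 0, 2, 1, 0]

Z[0]=28
i=1: i≥r, start 0; Z[1]=1 scan→box=[1,2)
i=2: i≥r, start 0; Z[2]=0
i=3: i≥r, start 0; Z[3]=2 scan→box=[3,5)
i=4: min(r-i=1, Z[1]=1)=1; Z[4]=1
i=5: i≥r, start 0; Z[5]=0
i=6: i≥r, start 0; Z[6]=0
i=7: i≥r, start 0; Z[7]=2 scan→box=[7,9)
i=8: min(r-i=1, Z[1]=1)=1; Z[8]=1
i=9: i≥r, start 0; Z[9]=0
i=10: i≥r, start 0; Z[10]=0
i=11: i≥r, start 0; Z[11]=0
i=12: i≥r, start 0; Z[12]=0
i=13: i≥r, start 0; Z[13]=0
i=14: i≥r, start 0; Z[14]=1 scan→box=[14,15)
i=15: i≥r, start 0; Z[15]=0
i=16: i≥r, start 0; Z[16]=0
i=17: i≥r, start 0; Z[17]=0
i=18: i≥r, start 0; Z[18]=0
i=19: i≥r, start 0; Z[19]=0
i=20: i≥r, start 0; Z[20]=0
i=21: i≥r, start 0; Z[21]=3 scan→box=[21,24)
i=22: min(r-i=2, Z[1]=1)=1; Z[22]=1
i=23: min(r-i=1, Z[2]=0)=0; Z[23]=0
i=24: i≥r, start 0; Z[24]=0
i=25: i≥r, start 0; Z[25]=2 scan→box=[25,27)
i=26: min(r-i=1, Z[1]=1)=1; Z[26]=1
i=27: i≥r, start 0; Z[27]=0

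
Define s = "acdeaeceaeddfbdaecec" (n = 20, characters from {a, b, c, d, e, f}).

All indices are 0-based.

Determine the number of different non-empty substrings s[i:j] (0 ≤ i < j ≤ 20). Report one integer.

sorted suffixes:
  #0 SA[0]=0  'acdeaeceaeddfbdaecec'
  #1 SA[1]=4  'aeceaeddfbdaecec'
  #2 SA[2]=15  'aecec'
  #3 SA[3]=8  'aeddfbdaecec'
  #4 SA[4]=13  'bdaecec'
  #5 SA[5]=19  'c'
  #6 SA[6]=1  'cdeaeceaeddfbdaecec'
  #7 SA[7]=6  'ceaeddfbdaecec'
  #8 SA[8]=17  'cec'
  #9 SA[9]=14  'daecec'
  #10 SA[10]=10  'ddfbdaecec'
  #11 SA[11]=2  'deaeceaeddfbdaecec'
  #12 SA[12]=11  'dfbdaecec'
  #13 SA[13]=3  'eaeceaeddfbdaecec'
  #14 SA[14]=7  'eaeddfbdaecec'
  #15 SA[15]=18  'ec'
  #16 SA[16]=5  'eceaeddfbdaecec'
  #17 SA[17]=16  'ecec'
  #18 SA[18]=9  'eddfbdaecec'
  #19 SA[19]=12  'fbdaecec'

SA = [0, 4, 15, 8, 13, 19, 1, 6, 17, 14, 10, 2, 11, 3, 7, 18, 5, 16, 9, 12]
i: (SA[i-1],SA[i]) lcp shared
  1: (0,4) 1 'a'
  2: (4,15) 4 'aece'
  3: (15,8) 2 'ae'
  4: (8,13) 0 ''
  5: (13,19) 0 ''
  6: (19,1) 1 'c'
  7: (1,6) 1 'c'
  8: (6,17) 2 'ce'
  9: (17,14) 0 ''
  10: (14,10) 1 'd'
  11: (10,2) 1 'd'
  12: (2,11) 1 'd'
  13: (11,3) 0 ''
  14: (3,7) 3 'eae'
  15: (7,18) 1 'e'
  16: (18,5) 2 'ec'
  17: (5,16) 3 'ece'
  18: (16,9) 1 'e'
  19: (9,12) 0 ''

n(n+1)/2 = 20·21/2 = 210
Σ LCP = 0 + 1 + 4 + 2 + 0 + 0 + 1 + 1 + 2 + 0 + 1 + 1 + 1 + 0 + 3 + 1 + 2 + 3 + 1 + 0 = 24
distinct = 210 − 24 = 186

186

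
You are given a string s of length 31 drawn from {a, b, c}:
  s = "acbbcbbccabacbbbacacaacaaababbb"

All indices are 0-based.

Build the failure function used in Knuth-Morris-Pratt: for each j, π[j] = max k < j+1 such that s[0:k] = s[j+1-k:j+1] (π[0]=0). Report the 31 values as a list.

[0, 0, 0, 0, 0, 0, 0, 0, 0, 1, 0, 1, 2, 3, 4, 0, 1, 2, 1, 2, 1, 1, 2, 1, 1, 1, 0, 1, 0, 0, 0]

π[0] = 0
j=1 s[j]='c': π[1]=0 (border '')
j=2 s[j]='b': π[2]=0 (border '')
j=3 s[j]='b': π[3]=0 (border '')
j=4 s[j]='c': π[4]=0 (border '')
j=5 s[j]='b': π[5]=0 (border '')
j=6 s[j]='b': π[6]=0 (border '')
j=7 s[j]='c': π[7]=0 (border '')
j=8 s[j]='c': π[8]=0 (border '')
j=9 s[j]='a': π[9]=1 (border 'a')
j=10 s[j]='b': k: 1→0; π[10]=0 (border '')
j=11 s[j]='a': π[11]=1 (border 'a')
j=12 s[j]='c': π[12]=2 (border 'ac')
j=13 s[j]='b': π[13]=3 (border 'acb')
j=14 s[j]='b': π[14]=4 (border 'acbb')
j=15 s[j]='b': k: 4→0; π[15]=0 (border '')
j=16 s[j]='a': π[16]=1 (border 'a')
j=17 s[j]='c': π[17]=2 (border 'ac')
j=18 s[j]='a': k: 2→0; π[18]=1 (border 'a')
j=19 s[j]='c': π[19]=2 (border 'ac')
j=20 s[j]='a': k: 2→0; π[20]=1 (border 'a')
j=21 s[j]='a': k: 1→0; π[21]=1 (border 'a')
j=22 s[j]='c': π[22]=2 (border 'ac')
j=23 s[j]='a': k: 2→0; π[23]=1 (border 'a')
j=24 s[j]='a': k: 1→0; π[24]=1 (border 'a')
j=25 s[j]='a': k: 1→0; π[25]=1 (border 'a')
j=26 s[j]='b': k: 1→0; π[26]=0 (border '')
j=27 s[j]='a': π[27]=1 (border 'a')
j=28 s[j]='b': k: 1→0; π[28]=0 (border '')
j=29 s[j]='b': π[29]=0 (border '')
j=30 s[j]='b': π[30]=0 (border '')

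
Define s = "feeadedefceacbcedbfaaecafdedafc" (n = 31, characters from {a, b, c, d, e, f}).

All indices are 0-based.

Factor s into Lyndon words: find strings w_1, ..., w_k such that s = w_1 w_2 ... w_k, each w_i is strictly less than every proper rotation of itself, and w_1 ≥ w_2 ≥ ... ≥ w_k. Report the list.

emit factor 1: 'f' (i=0, period=1)
emit factor 2: 'e' (i=1, period=1)
emit factor 3: 'e' (i=2, period=1)
emit factor 4: 'adedefce' (i=3, period=8)
emit factor 5: 'acbcedbf' (i=11, period=8)
emit factor 6: 'aaecafdedafc' (i=19, period=12)

["f", "e", "e", "adedefce", "acbcedbf", "aaecafdedafc"]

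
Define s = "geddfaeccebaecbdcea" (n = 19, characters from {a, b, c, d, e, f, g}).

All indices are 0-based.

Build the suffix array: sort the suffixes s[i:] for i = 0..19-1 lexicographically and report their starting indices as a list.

sorted suffixes:
  #0 SA[0]=18  'a'
  #1 SA[1]=11  'aecbdcea'
  #2 SA[2]=5  'aeccebaecbdcea'
  #3 SA[3]=10  'baecbdcea'
  #4 SA[4]=14  'bdcea'
  #5 SA[5]=13  'cbdcea'
  #6 SA[6]=7  'ccebaecbdcea'
  #7 SA[7]=16  'cea'
  #8 SA[8]=8  'cebaecbdcea'
  #9 SA[9]=15  'dcea'
  #10 SA[10]=2  'ddfaeccebaecbdcea'
  #11 SA[11]=3  'dfaeccebaecbdcea'
  #12 SA[12]=17  'ea'
  #13 SA[13]=9  'ebaecbdcea'
  #14 SA[14]=12  'ecbdcea'
  #15 SA[15]=6  'eccebaecbdcea'
  #16 SA[16]=1  'eddfaeccebaecbdcea'
  #17 SA[17]=4  'faeccebaecbdcea'
  #18 SA[18]=0  'geddfaeccebaecbdcea'

[18, 11, 5, 10, 14, 13, 7, 16, 8, 15, 2, 3, 17, 9, 12, 6, 1, 4, 0]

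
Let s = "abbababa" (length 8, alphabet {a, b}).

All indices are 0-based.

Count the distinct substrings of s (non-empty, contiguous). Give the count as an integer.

23

rank | idx | suffix
   0 |   7 | a
   1 |   5 | aba
   2 |   3 | ababa
   3 |   0 | abbababa
   4 |   6 | ba
   5 |   4 | baba
   6 |   2 | bababa
   7 |   1 | bbababa

SA = [7, 5, 3, 0, 6, 4, 2, 1]
i: (SA[i-1],SA[i]) lcp shared
  1: (7,5) 1 'a'
  2: (5,3) 3 'aba'
  3: (3,0) 2 'ab'
  4: (0,6) 0 ''
  5: (6,4) 2 'ba'
  6: (4,2) 4 'baba'
  7: (2,1) 1 'b'

n(n+1)/2 = 8·9/2 = 36
Σ LCP = 0 + 1 + 3 + 2 + 0 + 2 + 4 + 1 = 13
distinct = 36 − 13 = 23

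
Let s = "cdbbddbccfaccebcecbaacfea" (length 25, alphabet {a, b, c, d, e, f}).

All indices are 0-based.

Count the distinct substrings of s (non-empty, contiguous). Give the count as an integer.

rank | idx | suffix
   0 |  24 | a
   1 |  19 | aacfea
   2 |  10 | accebcecbaacfea
   3 |  20 | acfea
   4 |  18 | baacfea
   5 |   2 | bbddbccfaccebcecbaacfea
   6 |   6 | bccfaccebcecbaacfea
   7 |  14 | bcecbaacfea
   8 |   3 | bddbccfaccebcecbaacfea
   9 |  17 | cbaacfea
  10 |  11 | ccebcecbaacfea
  11 |   7 | ccfaccebcecbaacfea
  12 |   0 | cdbbddbccfaccebcecbaacfea
  13 |  12 | cebcecbaacfea
  14 |  15 | cecbaacfea
  15 |   8 | cfaccebcecbaacfea
  16 |  21 | cfea
  17 |   1 | dbbddbccfaccebcecbaacfea
  18 |   5 | dbccfaccebcecbaacfea
  19 |   4 | ddbccfaccebcecbaacfea
  20 |  23 | ea
  21 |  13 | ebcecbaacfea
  22 |  16 | ecbaacfea
  23 |   9 | faccebcecbaacfea
  24 |  22 | fea

SA = [24, 19, 10, 20, 18, 2, 6, 14, 3, 17, 11, 7, 0, 12, 15, 8, 21, 1, 5, 4, 23, 13, 16, 9, 22]
[i] adj suffixes → lcp
  [1] 24/19 → 1 ('a')
  [2] 19/10 → 1 ('a')
  [3] 10/20 → 2 ('ac')
  [4] 20/18 → 0 ('')
  [5] 18/2 → 1 ('b')
  [6] 2/6 → 1 ('b')
  [7] 6/14 → 2 ('bc')
  [8] 14/3 → 1 ('b')
  [9] 3/17 → 0 ('')
  [10] 17/11 → 1 ('c')
  [11] 11/7 → 2 ('cc')
  [12] 7/0 → 1 ('c')
  [13] 0/12 → 1 ('c')
  [14] 12/15 → 2 ('ce')
  [15] 15/8 → 1 ('c')
  [16] 8/21 → 2 ('cf')
  [17] 21/1 → 0 ('')
  [18] 1/5 → 2 ('db')
  [19] 5/4 → 1 ('d')
  [20] 4/23 → 0 ('')
  [21] 23/13 → 1 ('e')
  [22] 13/16 → 1 ('e')
  [23] 16/9 → 0 ('')
  [24] 9/22 → 1 ('f')

n(n+1)/2 = 25·26/2 = 325
Σ LCP = 0 + 1 + 1 + 2 + 0 + 1 + 1 + 2 + 1 + 0 + 1 + 2 + 1 + 1 + 2 + 1 + 2 + 0 + 2 + 1 + 0 + 1 + 1 + 0 + 1 = 25
distinct = 325 − 25 = 300

300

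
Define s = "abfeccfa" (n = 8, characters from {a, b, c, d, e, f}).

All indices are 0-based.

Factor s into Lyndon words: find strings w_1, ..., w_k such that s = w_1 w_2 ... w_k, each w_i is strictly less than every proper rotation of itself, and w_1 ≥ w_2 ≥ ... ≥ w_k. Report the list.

emit factor 1: 'abfeccf' (i=0, period=7)
emit factor 2: 'a' (i=7, period=1)

["abfeccf", "a"]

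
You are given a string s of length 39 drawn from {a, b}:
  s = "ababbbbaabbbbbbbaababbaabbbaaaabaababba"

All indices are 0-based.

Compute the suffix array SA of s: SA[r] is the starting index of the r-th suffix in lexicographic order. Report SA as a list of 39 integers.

rank→(start, suffix):
  0 → (38, 'a')
  1 → (27, 'aaaabaababba')
  2 → (28, 'aaabaababba')
  3 → (29, 'aabaababba')
  4 → (32, 'aababba')
  5 → (16, 'aababbaabbbaaaabaababba')
  6 → (22, 'aabbbaaaabaababba')
  7 → (7, 'aabbbbbbbaababbaabbbaaaabaababba')
  8 → (30, 'abaababba')
  9 → (33, 'ababba')
  10 → (17, 'ababbaabbbaaaabaababba')
  11 → (0, 'ababbbbaabbbbbbbaababbaabbbaaaabaababba')
  12 → (35, 'abba')
  13 → (19, 'abbaabbbaaaabaababba')
  14 → (23, 'abbbaaaabaababba')
  15 → (2, 'abbbbaabbbbbbbaababbaabbbaaaabaababba')
  16 → (8, 'abbbbbbbaababbaabbbaaaabaababba')
  17 → (37, 'ba')
  18 → (26, 'baaaabaababba')
  19 → (31, 'baababba')
  20 → (15, 'baababbaabbbaaaabaababba')
  21 → (21, 'baabbbaaaabaababba')
  22 → (6, 'baabbbbbbbaababbaabbbaaaabaababba')
  23 → (34, 'babba')
  24 → (18, 'babbaabbbaaaabaababba')
  25 → (1, 'babbbbaabbbbbbbaababbaabbbaaaabaababba')
  26 → (36, 'bba')
  27 → (25, 'bbaaaabaababba')
  28 → (14, 'bbaababbaabbbaaaabaababba')
  29 → (20, 'bbaabbbaaaabaababba')
  30 → (5, 'bbaabbbbbbbaababbaabbbaaaabaababba')
  31 → (24, 'bbbaaaabaababba')
  32 → (13, 'bbbaababbaabbbaaaabaababba')
  33 → (4, 'bbbaabbbbbbbaababbaabbbaaaabaababba')
  34 → (12, 'bbbbaababbaabbbaaaabaababba')
  35 → (3, 'bbbbaabbbbbbbaababbaabbbaaaabaababba')
  36 → (11, 'bbbbbaababbaabbbaaaabaababba')
  37 → (10, 'bbbbbbaababbaabbbaaaabaababba')
  38 → (9, 'bbbbbbbaababbaabbbaaaabaababba')

[38, 27, 28, 29, 32, 16, 22, 7, 30, 33, 17, 0, 35, 19, 23, 2, 8, 37, 26, 31, 15, 21, 6, 34, 18, 1, 36, 25, 14, 20, 5, 24, 13, 4, 12, 3, 11, 10, 9]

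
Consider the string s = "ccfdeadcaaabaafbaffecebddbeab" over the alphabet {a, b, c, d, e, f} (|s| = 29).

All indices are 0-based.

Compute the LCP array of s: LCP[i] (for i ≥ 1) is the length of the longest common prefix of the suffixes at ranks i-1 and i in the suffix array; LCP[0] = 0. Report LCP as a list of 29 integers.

[0, 2, 2, 1, 2, 1, 1, 2, 0, 1, 2, 1, 1, 0, 1, 1, 1, 0, 1, 1, 1, 0, 2, 1, 1, 0, 1, 1, 1]

sorted suffixes:
  #0 SA[0]=8  'aaabaafbaffecebddbeab'
  #1 SA[1]=9  'aabaafbaffecebddbeab'
  #2 SA[2]=12  'aafbaffecebddbeab'
  #3 SA[3]=27  'ab'
  #4 SA[4]=10  'abaafbaffecebddbeab'
  #5 SA[5]=5  'adcaaabaafbaffecebddbeab'
  #6 SA[6]=13  'afbaffecebddbeab'
  #7 SA[7]=16  'affecebddbeab'
  #8 SA[8]=28  'b'
  #9 SA[9]=11  'baafbaffecebddbeab'
  #10 SA[10]=15  'baffecebddbeab'
  #11 SA[11]=22  'bddbeab'
  #12 SA[12]=25  'beab'
  #13 SA[13]=7  'caaabaafbaffecebddbeab'
  #14 SA[14]=0  'ccfdeadcaaabaafbaffecebddbeab'
  #15 SA[15]=20  'cebddbeab'
  #16 SA[16]=1  'cfdeadcaaabaafbaffecebddbeab'
  #17 SA[17]=24  'dbeab'
  #18 SA[18]=6  'dcaaabaafbaffecebddbeab'
  #19 SA[19]=23  'ddbeab'
  #20 SA[20]=3  'deadcaaabaafbaffecebddbeab'
  #21 SA[21]=26  'eab'
  #22 SA[22]=4  'eadcaaabaafbaffecebddbeab'
  #23 SA[23]=21  'ebddbeab'
  #24 SA[24]=19  'ecebddbeab'
  #25 SA[25]=14  'fbaffecebddbeab'
  #26 SA[26]=2  'fdeadcaaabaafbaffecebddbeab'
  #27 SA[27]=18  'fecebddbeab'
  #28 SA[28]=17  'ffecebddbeab'

SA = [8, 9, 12, 27, 10, 5, 13, 16, 28, 11, 15, 22, 25, 7, 0, 20, 1, 24, 6, 23, 3, 26, 4, 21, 19, 14, 2, 18, 17]
rank  pair      lcp
   1  s[8:],s[9:]  2  'aa'
   2  s[9:],s[12:]  2  'aa'
   3  s[12:],s[27:]  1  'a'
   4  s[27:],s[10:]  2  'ab'
   5  s[10:],s[5:]  1  'a'
   6  s[5:],s[13:]  1  'a'
   7  s[13:],s[16:]  2  'af'
   8  s[16:],s[28:]  0  ''
   9  s[28:],s[11:]  1  'b'
  10  s[11:],s[15:]  2  'ba'
  11  s[15:],s[22:]  1  'b'
  12  s[22:],s[25:]  1  'b'
  13  s[25:],s[7:]  0  ''
  14  s[7:],s[0:]  1  'c'
  15  s[0:],s[20:]  1  'c'
  16  s[20:],s[1:]  1  'c'
  17  s[1:],s[24:]  0  ''
  18  s[24:],s[6:]  1  'd'
  19  s[6:],s[23:]  1  'd'
  20  s[23:],s[3:]  1  'd'
  21  s[3:],s[26:]  0  ''
  22  s[26:],s[4:]  2  'ea'
  23  s[4:],s[21:]  1  'e'
  24  s[21:],s[19:]  1  'e'
  25  s[19:],s[14:]  0  ''
  26  s[14:],s[2:]  1  'f'
  27  s[2:],s[18:]  1  'f'
  28  s[18:],s[17:]  1  'f'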